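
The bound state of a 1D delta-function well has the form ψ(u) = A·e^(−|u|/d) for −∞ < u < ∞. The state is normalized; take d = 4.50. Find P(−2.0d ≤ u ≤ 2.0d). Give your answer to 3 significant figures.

P = ∫_{−2.0d}^{2.0d} |ψ(u)|² du.
The normalization integral ∫|ψ|²du over the whole domain equals d·A², and A² cancels in the ratio.
Both integrals are even about u = 0, so only the u ≥ 0 halves are needed (the factors of 2 cancel). In terms of t = u/d (A² and the length scale cancel between numerator and denominator), P = [∫_{0}^{2.0} e^(-2·t) dt] / [∫_{0}^{∞} e^(-2·t) dt].
Using ∫ e^(-2·t) dt = -e^(-2·t)/2, the numerator is 1/2 - e^(-4)/2 and the denominator is 1/2.
This works out to P = 0.9817.

P ≈ 0.982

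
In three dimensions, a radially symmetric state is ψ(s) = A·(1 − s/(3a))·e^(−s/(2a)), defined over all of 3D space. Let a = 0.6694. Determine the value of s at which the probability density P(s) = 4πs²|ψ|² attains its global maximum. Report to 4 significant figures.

s ≈ 0.6694

Differentiate P(s) = 4πs²|ψ|² with respect to s and set to zero.
Solving yields s = a.
With a = 0.6694, the most probable radial distance is 0.66940.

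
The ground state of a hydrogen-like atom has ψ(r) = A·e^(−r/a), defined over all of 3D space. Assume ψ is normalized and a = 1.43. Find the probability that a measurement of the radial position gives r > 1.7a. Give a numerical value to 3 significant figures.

With dV = 4πr²dr, the probability is ∫|ψ|² dV over r > 1.7a.
A² is fixed by ∫₀^∞ 4πr²|ψ|² dr = 1, i.e. A² = (π·a^3)^(−1).
Substituting u = r/a, A², 4π and the length scale all cancel in the ratio: P = ∫_{1.7}^{∞} u^2·e^(-2·u) du / ∫_{0}^{∞} u^2·e^(-2·u) du.
With ∫ u^2·e^(-2·u) du = -(2·u^2 + 2·u + 1)·e^(-2·u)/4 + C, the region integral is 509·e^(-17/5)/200 and the full one is 1/4.
This evaluates to P = 0.3397.

P ≈ 0.340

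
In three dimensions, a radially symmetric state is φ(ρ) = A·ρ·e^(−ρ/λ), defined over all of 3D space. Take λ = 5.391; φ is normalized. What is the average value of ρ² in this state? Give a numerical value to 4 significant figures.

⟨ρ^2⟩ ≈ 218.0

The expectation value is the |φ|²-weighted average of ρ^2: ∫ ρ^2|φ|² 4πρ² dρ.
Using ∫₀^∞ ρⁿ e^(−αρ) dρ = n!/αⁿ⁺¹, evaluating both integrals, ⟨ρ²⟩ = 15·λ^2/2.
Putting λ = 5.391 gives 217.97.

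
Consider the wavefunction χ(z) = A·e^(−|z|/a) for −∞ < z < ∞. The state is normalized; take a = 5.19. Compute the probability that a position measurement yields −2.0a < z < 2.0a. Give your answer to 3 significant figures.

P ≈ 0.982

The probability is P = ∫ |χ|² dz over [−2.0a, 2.0a].
With A² fixed by ∫|χ|² = 1, i.e. A² = (a)^(−1), substitute and integrate.
Both integrals are even about z = 0, so only the z ≥ 0 halves are needed (the factors of 2 cancel). Substituting u = z/a, A² and the length scale cancel in the ratio: P = ∫_{0}^{2.0} e^(-2·u) du / ∫_{0}^{∞} e^(-2·u) du.
Using ∫ e^(-2·u) du = -e^(-2·u)/2, the numerator is 1/2 - e^(-4)/2 and the denominator is 1/2.
Evaluating gives P = 0.9817.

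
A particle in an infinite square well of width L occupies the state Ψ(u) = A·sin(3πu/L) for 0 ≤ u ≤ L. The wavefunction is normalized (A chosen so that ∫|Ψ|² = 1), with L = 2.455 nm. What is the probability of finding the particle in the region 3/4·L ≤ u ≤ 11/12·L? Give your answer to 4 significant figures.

P ≈ 0.2728

|Ψ|² is the probability density, so P = ∫_{3/4·L}^{11/12·L} |Ψ|² du.
With A² fixed by ∫|Ψ|² = 1, i.e. A² = (L/2)^(−1), substitute and integrate.
Let t = u/L; then A² and the length scale cancel, so P = ∫_{3/4}^{11/12} sin(3·π·t)^2 dt ÷ ∫_{0}^{1} sin(3·π·t)^2 dt.
An antiderivative of sin(3·π·t)^2 is t/2 - sin(6·π·t)/(12·π); evaluating from 3/4 to 11/12 gives 1/(6·π) + 1/12, while the full integral is 1/2.
This works out to P = (2 + π)/(6·π).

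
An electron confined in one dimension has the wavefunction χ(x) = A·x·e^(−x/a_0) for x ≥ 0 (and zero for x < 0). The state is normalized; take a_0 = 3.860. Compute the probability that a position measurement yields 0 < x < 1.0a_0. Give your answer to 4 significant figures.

P ≈ 0.3233

|χ|² is the probability density, so P = ∫_{0}^{1.0a_0} |χ|² dx.
The normalization integral ∫|χ|²dx over the whole domain equals a_0^3/4·A², and A² cancels in the ratio.
Substituting u = x/a_0, A² and the length scale cancel in the ratio: P = ∫_{0}^{1.0} u^2·e^(-2·u) du / ∫_{0}^{∞} u^2·e^(-2·u) du.
An antiderivative of u^2·e^(-2·u) is -(2·u^2 + 2·u + 1)·e^(-2·u)/4; evaluating from 0 to 1.0 gives 1/4 - 5·e^(-2)/4, while the full integral is 1/4.
Evaluating gives P = 0.32332.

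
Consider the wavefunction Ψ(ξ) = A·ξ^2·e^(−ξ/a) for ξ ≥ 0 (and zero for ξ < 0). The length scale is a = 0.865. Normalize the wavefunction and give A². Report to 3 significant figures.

Require ∫ |Ψ|² dξ = 1 over the whole domain.
Using ∫₀^∞ ξⁿ e^(−αξ) dξ = n!/αⁿ⁺¹, the integral (without the A² prefactor) comes out to 3·a^5/4.
Hence A² = 1/[3·a^5/4].
Substituting a = 0.865 gives A² = 2.753, so A = 1.659.

A^2 ≈ 2.75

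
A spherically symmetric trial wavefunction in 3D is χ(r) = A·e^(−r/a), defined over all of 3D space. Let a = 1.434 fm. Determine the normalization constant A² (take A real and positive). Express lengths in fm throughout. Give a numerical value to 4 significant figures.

Normalization requires ∫|χ|² 4πr² dr = 1, integrated from 0 to ∞.
In 3D with spherical symmetry the volume element is 4πr² dr.
With ∫₀^∞ r^2 e^(−αr) dr = 2!/α^3, carrying out the integral gives A² · π·a^3.
So A² = (π·a^3)^(−1).
With a = 1.434: A² = 0.10795 and A = 0.32855.

A^2 ≈ 0.1079 fm^(-3)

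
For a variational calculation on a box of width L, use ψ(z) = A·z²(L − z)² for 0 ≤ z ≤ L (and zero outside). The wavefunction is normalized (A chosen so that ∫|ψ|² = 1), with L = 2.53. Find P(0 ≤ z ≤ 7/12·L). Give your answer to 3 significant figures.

P ≈ 0.698

P = ∫_{0}^{7/12·L} |ψ(z)|² dz.
With A² fixed by ∫|ψ|² = 1, i.e. A² = (L^9/630)^(−1), substitute and integrate.
Substituting u = z/L, A² and the length scale cancel in the ratio: P = ∫_{0}^{7/12} u^4·(1 - u)^4 du / ∫_{0}^{1} u^4·(1 - u)^4 du.
An antiderivative of u^4·(1 - u)^4 is u^5·(70·u^4 - 315·u^3 + 540·u^2 - 420·u + 126)/630; evaluating from 0 to 7/12 gives ≈ 0.0011074, while the full integral is 1/630.
Taking the ratio, P = 0.6977.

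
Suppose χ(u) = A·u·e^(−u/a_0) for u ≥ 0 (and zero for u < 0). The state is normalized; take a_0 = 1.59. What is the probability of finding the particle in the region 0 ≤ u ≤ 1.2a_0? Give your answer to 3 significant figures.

|χ|² is the probability density, so P = ∫_{0}^{1.2a_0} |χ|² du.
With A² fixed by ∫|χ|² = 1, i.e. A² = (a_0^3/4)^(−1), substitute and integrate.
Substituting t = u/a_0, A² and the length scale cancel in the ratio: P = ∫_{0}^{1.2} t^2·e^(-2·t) dt / ∫_{0}^{∞} t^2·e^(-2·t) dt.
An antiderivative of t^2·e^(-2·t) is -(2·t^2 + 2·t + 1)·e^(-2·t)/4; evaluating from 0 to 1.2 gives 1/4 - 157·e^(-12/5)/100, while the full integral is 1/4.
This works out to P = 0.4303.

P ≈ 0.430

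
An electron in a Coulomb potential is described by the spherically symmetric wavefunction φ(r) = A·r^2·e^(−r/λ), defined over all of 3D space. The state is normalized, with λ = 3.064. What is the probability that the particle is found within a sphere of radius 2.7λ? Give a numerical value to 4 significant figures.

With dV = 4πr²dr, the probability is ∫|φ|² dV over r ≤ 2.7λ.
Normalization gives A² = 1/(45·π·λ^7/2).
Let u = r/λ; then A², 4π and the length scale all cancel, so P = ∫_{0}^{2.7} u^6·e^(-2·u) du ÷ ∫_{0}^{∞} u^6·e^(-2·u) du.
An antiderivative of u^6·e^(-2·u) is -(4·u^6 + 12·u^5 + 30·u^4 + 60·u^3 + 90·u^2 + 90·u + 45)·e^(-2·u)/8; evaluating from 0 to 2.7 gives ≈ 1.67810, while the full integral is 45/8.
This evaluates to P = 0.29833.

P ≈ 0.2983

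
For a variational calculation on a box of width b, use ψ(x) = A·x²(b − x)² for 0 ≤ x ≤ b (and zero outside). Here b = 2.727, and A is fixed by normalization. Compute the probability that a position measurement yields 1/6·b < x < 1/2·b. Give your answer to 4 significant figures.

P = ∫_{1/6·b}^{1/2·b} |ψ(x)|² dx.
With A² fixed by ∫|ψ|² = 1, i.e. A² = (b^9/630)^(−1), substitute and integrate.
In terms of u = x/b (A² and the length scale cancel between numerator and denominator), P = [∫_{1/6}^{1/2} u^4·(1 - u)^4 du] / [∫_{0}^{1} u^4·(1 - u)^4 du].
With ∫ u^4·(1 - u)^4 du = u^5·(70·u^4 - 315·u^3 + 540·u^2 - 420·u + 126)/630 + C, the region integral is ≈ 0.000779444 and the full one is 1/630.
Taking the ratio, P = 0.49105.

P ≈ 0.4910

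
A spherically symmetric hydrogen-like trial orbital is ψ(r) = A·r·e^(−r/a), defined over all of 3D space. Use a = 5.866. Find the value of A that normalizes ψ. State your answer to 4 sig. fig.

Require ∫ |ψ|² 4πr² dr = 1 over the whole domain.
In 3D with spherical symmetry the volume element is 4πr² dr.
∫|ψ|² 4πr² dr = A²·(3·π·a^5).
Hence A² = 1/[3·π·a^5].
Plugging in a = 5.866 yields A = 0.0039085.

A ≈ 0.003908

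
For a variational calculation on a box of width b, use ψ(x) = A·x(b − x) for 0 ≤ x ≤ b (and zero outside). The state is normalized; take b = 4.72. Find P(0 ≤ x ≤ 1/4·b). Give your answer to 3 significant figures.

|ψ|² is the probability density, so P = ∫_{0}^{1/4·b} |ψ|² dx.
The normalization integral ∫|ψ|²dx over the whole domain equals b^5/30·A², and A² cancels in the ratio.
Let u = x/b; then A² and the length scale cancel, so P = ∫_{0}^{1/4} u^2·(1 - u)^2 du ÷ ∫_{0}^{1} u^2·(1 - u)^2 du.
With ∫ u^2·(1 - u)^2 du = u^3·(6·u^2 - 15·u + 10)/30 + C, the region integral is ≈ 0.0034505 and the full one is 1/30.
The result is P = 53/512.

P ≈ 0.104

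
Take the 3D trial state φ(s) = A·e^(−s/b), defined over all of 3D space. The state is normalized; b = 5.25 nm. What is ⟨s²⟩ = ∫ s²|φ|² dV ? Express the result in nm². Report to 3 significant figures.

The expectation value is the |φ|²-weighted average of s^2: ∫ s^2|φ|² 4πs² ds.
With ∫₀^∞ s^4 e^(−αs) ds = 4!/α^5, evaluating both integrals, ⟨s²⟩ = 3·b^2.
Putting b = 5.25 gives 82.69.

⟨s^2⟩ ≈ 82.7 nm^2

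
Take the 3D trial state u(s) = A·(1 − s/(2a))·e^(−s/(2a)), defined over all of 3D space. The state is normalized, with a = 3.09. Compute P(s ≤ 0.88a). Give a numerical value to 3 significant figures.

Integrate the radial probability density 4πs²|u|² over s ≤ 0.88a.
A² is fixed by ∫₀^∞ 4πs²|u|² ds = 1, i.e. A² = (8·π·a^3)^(−1).
Substituting t = s/a, A², 4π and the length scale all cancel in the ratio: P = ∫_{0}^{0.88} t^2·(1 - t/2)^2·e^(-t) dt / ∫_{0}^{∞} t^2·(1 - t/2)^2·e^(-t) dt.
With ∫ t^2·(1 - t/2)^2·e^(-t) dt = -(t^4/4 + t^2 + 2·t + 2)·e^(-t) + C, the region integral is ≈ 0.057023 and the full one is 2.
Taking the ratio yields P = 0.02851.

P ≈ 0.0285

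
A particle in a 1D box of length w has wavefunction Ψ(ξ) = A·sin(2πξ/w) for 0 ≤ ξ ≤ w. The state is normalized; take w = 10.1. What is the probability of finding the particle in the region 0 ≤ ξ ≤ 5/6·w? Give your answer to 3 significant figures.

P = ∫_{0}^{5/6·w} |Ψ(ξ)|² dξ.
The normalization integral ∫|Ψ|²dξ over the whole domain equals w/2·A², and A² cancels in the ratio.
Let u = ξ/w; then A² and the length scale cancel, so P = ∫_{0}^{5/6} sin(2·π·u)^2 du ÷ ∫_{0}^{1} sin(2·π·u)^2 du.
Using ∫ sin(2·π·u)^2 du = u/2 - sin(4·π·u)/(8·π), the numerator is √(3)/(16·π) + 5/12 and the denominator is 1/2.
Taking the ratio, P = √(3)/(8·π) + 5/6.

P ≈ 0.902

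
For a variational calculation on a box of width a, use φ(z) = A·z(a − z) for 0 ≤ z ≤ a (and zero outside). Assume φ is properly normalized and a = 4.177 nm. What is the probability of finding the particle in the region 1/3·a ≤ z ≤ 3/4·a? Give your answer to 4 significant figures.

P ≈ 0.6866

P = ∫_{1/3·a}^{3/4·a} |φ(z)|² dz.
Since A² = 1/(a^5/30), this is the region integral divided by the full normalization integral.
Let u = z/a; then A² and the length scale cancel, so P = ∫_{1/3}^{3/4} u^2·(1 - u)^2 du ÷ ∫_{0}^{1} u^2·(1 - u)^2 du.
An antiderivative of u^2·(1 - u)^2 is u^3·(6·u^2 - 15·u + 10)/30; evaluating from 1/3 to 3/4 gives ≈ 0.0228869, while the full integral is 1/30.
Evaluating gives P = 0.68661.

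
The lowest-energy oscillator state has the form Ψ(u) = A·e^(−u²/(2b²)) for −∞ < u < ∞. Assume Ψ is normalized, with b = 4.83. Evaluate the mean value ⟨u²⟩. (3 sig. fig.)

⟨u^2⟩ ≈ 11.7

By definition ⟨u²⟩ = ∫ u^2 |Ψ(u)|² du.
Evaluating both integrals, ⟨u²⟩ = b^2/2.
Putting b = 4.83 gives 11.66.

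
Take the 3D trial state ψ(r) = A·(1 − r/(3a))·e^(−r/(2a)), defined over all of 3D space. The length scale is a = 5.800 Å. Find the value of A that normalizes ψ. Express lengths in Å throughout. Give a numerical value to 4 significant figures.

A ≈ 0.02473 Å^(-3/2)

We need A² ∫|f|² 4πr² dr = 1, taking the integral from 0 to ∞.
The angular integral contributes 4π, leaving ∫₀^∞ r²|ψ|² dr.
With ∫₀^∞ r^4 e^(−αr) dr = 4!/α^5, carrying out the integral gives A² · 8·π·a^3/3.
Setting this equal to 1 gives A² = 1/(8·π·a^3/3).
Plugging in a = 5.800 yields A = 0.024734.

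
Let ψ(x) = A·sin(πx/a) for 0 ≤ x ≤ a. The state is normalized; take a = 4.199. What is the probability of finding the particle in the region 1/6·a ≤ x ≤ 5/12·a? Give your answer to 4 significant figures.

P ≈ 0.3083

|ψ|² is the probability density, so P = ∫_{1/6·a}^{5/12·a} |ψ|² dx.
Since A² = 1/(a/2), this is the region integral divided by the full normalization integral.
Let u = x/a; then A² and the length scale cancel, so P = ∫_{1/6}^{5/12} sin(π·u)^2 du ÷ ∫_{0}^{1} sin(π·u)^2 du.
An antiderivative of sin(π·u)^2 is u/2 - sin(2·π·u)/(4·π); evaluating from 1/6 to 5/12 gives -1/(8·π) + √(3)/(8·π) + 1/8, while the full integral is 1/2.
This works out to P = (-1 + √(3) + π)/(4·π).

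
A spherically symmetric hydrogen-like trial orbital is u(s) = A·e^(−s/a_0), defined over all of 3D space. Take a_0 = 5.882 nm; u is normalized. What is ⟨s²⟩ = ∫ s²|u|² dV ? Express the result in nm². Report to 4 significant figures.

⟨s^2⟩ ≈ 103.8 nm^2

⟨s²⟩ = ∫ s^2 |u|² 4πs² ds over the full domain.
Evaluating both integrals, ⟨s²⟩ = 3·a_0^2.
With a_0 = 5.882, ⟨s^2⟩ = 103.79.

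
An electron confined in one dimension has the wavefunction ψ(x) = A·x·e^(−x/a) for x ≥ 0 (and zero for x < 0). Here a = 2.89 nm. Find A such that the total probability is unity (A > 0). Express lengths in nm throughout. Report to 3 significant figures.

The normalization condition is ∫|ψ|² dx = 1 from 0 to ∞.
Recall ∫₀^∞ x^m e^(−x/β) dx = m!·β^(m+1), the integral (without the A² prefactor) comes out to a^3/4.
Hence A² = 1/[a^3/4].
With a = 2.89: A² = 0.1657 and A = 0.4071.

A ≈ 0.407 nm^(-3/2)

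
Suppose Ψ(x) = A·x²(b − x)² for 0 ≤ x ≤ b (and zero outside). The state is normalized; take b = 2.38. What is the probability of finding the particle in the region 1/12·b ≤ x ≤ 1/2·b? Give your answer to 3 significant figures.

|Ψ|² is the probability density, so P = ∫_{1/12·b}^{1/2·b} |Ψ|² dx.
With A² fixed by ∫|Ψ|² = 1, i.e. A² = (b^9/630)^(−1), substitute and integrate.
In terms of u = x/b (A² and the length scale cancel between numerator and denominator), P = [∫_{1/12}^{1/2} u^4·(1 - u)^4 du] / [∫_{0}^{1} u^4·(1 - u)^4 du].
Using ∫ u^4·(1 - u)^4 du = u^5·(70·u^4 - 315·u^3 + 540·u^2 - 420·u + 126)/630, the numerator is ≈ 0.00079305 and the denominator is 1/630.
Taking the ratio, P = 0.4996.

P ≈ 0.500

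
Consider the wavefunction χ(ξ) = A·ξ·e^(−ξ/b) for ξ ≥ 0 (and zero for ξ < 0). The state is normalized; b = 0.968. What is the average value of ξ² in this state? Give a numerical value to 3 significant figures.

⟨ξ^2⟩ ≈ 2.81

⟨ξ²⟩ = ∫ ξ^2 |χ|² dξ over the full domain.
With ∫₀^∞ ξ^4 e^(−αξ) dξ = 4!/α^5, evaluating both integrals, ⟨ξ²⟩ = 3·b^2.
Putting b = 0.968 gives 2.811.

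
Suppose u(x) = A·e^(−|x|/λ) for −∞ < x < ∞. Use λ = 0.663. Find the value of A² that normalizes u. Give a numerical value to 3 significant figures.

A^2 ≈ 1.51

The normalization condition is ∫|u|² dx = 1 from −∞ to ∞.
∫|u|² dx = A²·(λ).
Substituting λ = 0.663 gives A² = 1.508, so A = 1.228.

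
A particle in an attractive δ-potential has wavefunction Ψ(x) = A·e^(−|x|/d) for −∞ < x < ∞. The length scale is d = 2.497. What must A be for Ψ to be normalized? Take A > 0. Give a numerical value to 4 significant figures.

The normalization condition is ∫|Ψ|² dx = 1 from −∞ to ∞.
With ∫₀^∞ x^0 e^(−αx) dx = 0!/α^1, ∫|Ψ|² dx = A²·(d).
Setting this equal to 1 gives A² = 1/(d).
With d = 2.497: A² = 0.40048 and A = 0.63284.

A ≈ 0.6328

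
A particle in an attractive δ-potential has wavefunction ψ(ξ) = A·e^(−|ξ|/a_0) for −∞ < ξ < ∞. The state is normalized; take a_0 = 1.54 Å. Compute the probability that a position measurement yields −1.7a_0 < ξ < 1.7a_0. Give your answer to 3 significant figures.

P ≈ 0.967

|ψ|² is the probability density, so P = ∫_{−1.7a_0}^{1.7a_0} |ψ|² dξ.
With A² fixed by ∫|ψ|² = 1, i.e. A² = (a_0)^(−1), substitute and integrate.
Both integrals are even about ξ = 0, so only the ξ ≥ 0 halves are needed (the factors of 2 cancel). Substituting u = ξ/a_0, A² and the length scale cancel in the ratio: P = ∫_{0}^{1.7} e^(-2·u) du / ∫_{0}^{∞} e^(-2·u) du.
An antiderivative of e^(-2·u) is -e^(-2·u)/2; evaluating from 0 to 1.7 gives 1/2 - e^(-17/5)/2, while the full integral is 1/2.
This works out to P = 0.9666.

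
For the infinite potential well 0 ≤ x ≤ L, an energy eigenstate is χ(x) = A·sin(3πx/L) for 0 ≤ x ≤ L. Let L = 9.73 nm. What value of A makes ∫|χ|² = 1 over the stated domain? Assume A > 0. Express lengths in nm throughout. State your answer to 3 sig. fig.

The normalization condition is ∫|χ|² dx = 1 from 0 to L.
The integral (without the A² prefactor) comes out to L/2.
Setting this equal to 1 gives A² = 1/(L/2).
Plugging in L = 9.73 yields A = 0.4534.

A ≈ 0.453 nm^(-1/2)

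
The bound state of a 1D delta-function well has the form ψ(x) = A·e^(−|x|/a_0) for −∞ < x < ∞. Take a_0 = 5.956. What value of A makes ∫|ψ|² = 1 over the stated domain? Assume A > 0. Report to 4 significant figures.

The normalization condition is ∫|ψ|² dx = 1 from −∞ to ∞.
With ∫₀^∞ x^0 e^(−αx) dx = 0!/α^1, ∫|ψ|² dx = A²·(a_0).
Setting this equal to 1 gives A² = 1/(a_0).
Plugging in a_0 = 5.956 yields A = 0.40975.

A ≈ 0.4098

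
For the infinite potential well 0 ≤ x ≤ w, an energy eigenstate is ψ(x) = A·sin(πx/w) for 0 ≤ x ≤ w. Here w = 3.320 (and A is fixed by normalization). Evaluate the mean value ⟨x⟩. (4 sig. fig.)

⟨x⟩ ≈ 1.660

The expectation value is the |ψ|²-weighted average of x: ∫ x|ψ|² dx.
Evaluating both integrals, ⟨x⟩ = w/2.
Putting w = 3.320 gives 1.6600.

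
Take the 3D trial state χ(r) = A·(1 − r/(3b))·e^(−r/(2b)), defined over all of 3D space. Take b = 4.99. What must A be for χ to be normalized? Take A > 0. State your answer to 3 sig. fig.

A ≈ 0.0310

The normalization condition is ∫|χ|² 4πr² dr = 1 from 0 to ∞.
(Spherical symmetry: dV = 4πr² dr.)
Using ∫₀^∞ rⁿ e^(−αr) dr = n!/αⁿ⁺¹, ∫|χ|² 4πr² dr = A²·(8·π·b^3/3).
So A² = (8·π·b^3/3)^(−1).
Plugging in b = 4.99 yields A = 0.03099.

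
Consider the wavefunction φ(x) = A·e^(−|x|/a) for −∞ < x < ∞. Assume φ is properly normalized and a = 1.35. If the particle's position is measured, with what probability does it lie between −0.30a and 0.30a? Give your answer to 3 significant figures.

P ≈ 0.451

P = ∫_{−0.30a}^{0.30a} |φ(x)|² dx.
The normalization integral ∫|φ|²dx over the whole domain equals a·A², and A² cancels in the ratio.
By symmetry take twice the x ≥ 0 contribution in numerator and denominator; the 2's cancel. Substituting u = x/a, A² and the length scale cancel in the ratio: P = ∫_{0}^{0.30} e^(-2·u) du / ∫_{0}^{∞} e^(-2·u) du.
With ∫ e^(-2·u) du = -e^(-2·u)/2 + C, the region integral is 1/2 - e^(-3/5)/2 and the full one is 1/2.
This works out to P = 0.4512.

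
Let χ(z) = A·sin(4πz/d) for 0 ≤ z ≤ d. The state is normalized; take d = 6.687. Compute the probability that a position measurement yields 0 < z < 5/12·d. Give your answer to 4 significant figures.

The probability is P = ∫ |χ|² dz over [0, 5/12·d].
With A² fixed by ∫|χ|² = 1, i.e. A² = (d/2)^(−1), substitute and integrate.
Let u = z/d; then A² and the length scale cancel, so P = ∫_{0}^{5/12} sin(4·π·u)^2 du ÷ ∫_{0}^{1} sin(4·π·u)^2 du.
Using ∫ sin(4·π·u)^2 du = u/2 - sin(4·π·u)·cos(4·π·u)/(8·π), the numerator is √(3)/(32·π) + 5/24 and the denominator is 1/2.
This works out to P = √(3)/(16·π) + 5/12.

P ≈ 0.4511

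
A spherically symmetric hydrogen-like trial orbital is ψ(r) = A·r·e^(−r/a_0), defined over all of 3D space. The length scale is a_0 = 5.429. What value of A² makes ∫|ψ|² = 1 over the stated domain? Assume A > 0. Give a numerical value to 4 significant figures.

Normalization requires ∫|ψ|² 4πr² dr = 1, integrated from 0 to ∞.
Recall ∫₀^∞ r^m e^(−r/β) dr = m!·β^(m+1), carrying out the integral gives A² · 3·π·a_0^5.
So A² = (3·π·a_0^5)^(−1).
With a_0 = 5.429: A² = 0.000022497 and A = 0.0047431.

A^2 ≈ 0.00002250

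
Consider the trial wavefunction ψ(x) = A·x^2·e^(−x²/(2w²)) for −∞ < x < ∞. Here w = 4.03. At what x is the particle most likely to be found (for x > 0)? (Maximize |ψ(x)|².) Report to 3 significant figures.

Set d/dx [|ψ(x)|²] = 0 and solve for x > 0.
Solving yields x = √(2)·w.
With w = 4.03, the value of x > 0 at which the probability density is greatest is 5.699.

x ≈ 5.70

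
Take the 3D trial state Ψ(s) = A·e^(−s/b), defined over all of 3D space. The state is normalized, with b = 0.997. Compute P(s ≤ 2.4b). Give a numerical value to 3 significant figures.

With dV = 4πs²ds, the probability is ∫|Ψ|² dV over s ≤ 2.4b.
A² is fixed by ∫₀^∞ 4πs²|Ψ|² ds = 1, i.e. A² = (π·b^3)^(−1).
Let u = s/b; then A², 4π and the length scale all cancel, so P = ∫_{0}^{2.4} u^2·e^(-2·u) du ÷ ∫_{0}^{∞} u^2·e^(-2·u) du.
With ∫ u^2·e^(-2·u) du = -(2·u^2 + 2·u + 1)·e^(-2·u)/4 + C, the region integral is 1/4 - 433·e^(-24/5)/100 and the full one is 1/4.
Taking the ratio yields P = 0.8575.

P ≈ 0.857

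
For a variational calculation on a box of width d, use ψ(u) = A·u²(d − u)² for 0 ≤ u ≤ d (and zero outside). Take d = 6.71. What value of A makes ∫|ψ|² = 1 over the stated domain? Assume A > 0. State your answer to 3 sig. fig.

A ≈ 0.00478

Normalization requires ∫|ψ|² du = 1, integrated from 0 to d.
With ψ = A·u²(d − u)², the integral evaluates to A²·[d^9/630].
Hence A² = 1/[d^9/630].
Substituting d = 6.71 gives A² = 0.00002285, so A = 0.004780.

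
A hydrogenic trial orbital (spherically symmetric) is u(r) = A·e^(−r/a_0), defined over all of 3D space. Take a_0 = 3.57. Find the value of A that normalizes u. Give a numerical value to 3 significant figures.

Normalization requires ∫|u|² 4πr² dr = 1, integrated from 0 to ∞.
The angular integral contributes 4π, leaving ∫₀^∞ r²|u|² dr.
∫|u|² 4πr² dr = A²·(π·a_0^3).
Substituting a_0 = 3.57 gives A² = 0.006996, so A = 0.08364.

A ≈ 0.0836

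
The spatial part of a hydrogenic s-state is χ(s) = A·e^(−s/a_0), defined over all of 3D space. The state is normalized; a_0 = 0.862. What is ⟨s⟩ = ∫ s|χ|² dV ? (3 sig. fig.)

⟨s⟩ ≈ 1.29

The expectation value is the |χ|²-weighted average of s: ∫ s|χ|² 4πs² ds.
With ∫₀^∞ s^3 e^(−αs) ds = 3!/α^4, evaluating both integrals, ⟨s⟩ = 3·a_0/2.
Putting a_0 = 0.862 gives 1.293.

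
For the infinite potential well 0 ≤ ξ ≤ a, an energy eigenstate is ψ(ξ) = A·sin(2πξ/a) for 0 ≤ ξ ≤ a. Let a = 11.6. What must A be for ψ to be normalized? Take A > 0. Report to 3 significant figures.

A ≈ 0.415

Normalization requires ∫|ψ|² dξ = 1, integrated from 0 to a.
Carrying out the integral gives A² · a/2.
Substituting a = 11.6 gives A² = 0.1724, so A = 0.4152.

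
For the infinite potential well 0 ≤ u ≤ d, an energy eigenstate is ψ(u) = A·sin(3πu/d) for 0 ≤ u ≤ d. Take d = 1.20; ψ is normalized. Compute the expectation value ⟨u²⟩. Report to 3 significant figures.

⟨u^2⟩ ≈ 0.472

By definition ⟨u²⟩ = ∫ u^2 |ψ(u)|² du.
Evaluating both integrals, ⟨u²⟩ = -d^2/(18·π^2) + d^2/3.
With d = 1.20, ⟨u^2⟩ = 0.4719.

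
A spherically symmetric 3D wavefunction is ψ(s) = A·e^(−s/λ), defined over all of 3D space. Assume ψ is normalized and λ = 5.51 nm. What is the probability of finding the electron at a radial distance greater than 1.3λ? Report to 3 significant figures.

With dV = 4πs²ds, the probability is ∫|ψ|² dV over s > 1.3λ.
Normalization gives A² = 1/(π·λ^3).
Let u = s/λ; then A², 4π and the length scale all cancel, so P = ∫_{1.3}^{∞} u^2·e^(-2·u) du ÷ ∫_{0}^{∞} u^2·e^(-2·u) du.
Using ∫ u^2·e^(-2·u) du = -(2·u^2 + 2·u + 1)·e^(-2·u)/4, the numerator is 349·e^(-13/5)/200 and the denominator is 1/4.
The region integral divided by the full integral gives P = 0.5184.

P ≈ 0.518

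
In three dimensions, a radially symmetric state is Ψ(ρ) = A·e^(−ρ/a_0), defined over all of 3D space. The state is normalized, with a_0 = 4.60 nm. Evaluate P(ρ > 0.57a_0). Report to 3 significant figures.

Integrate the radial probability density 4πρ²|Ψ|² over ρ > 0.57a_0.
The full normalization integral is A²·[π·a_0^3] = 1, fixing A².
Substituting u = ρ/a_0, A², 4π and the length scale all cancel in the ratio: P = ∫_{0.57}^{∞} u^2·e^(-2·u) du / ∫_{0}^{∞} u^2·e^(-2·u) du.
An antiderivative of u^2·e^(-2·u) is -(2·u^2 + 2·u + 1)·e^(-2·u)/4; evaluating from 0.57 to ∞ gives ≈ 0.22306, while the full integral is 1/4.
Taking the ratio yields P = 0.8922.

P ≈ 0.892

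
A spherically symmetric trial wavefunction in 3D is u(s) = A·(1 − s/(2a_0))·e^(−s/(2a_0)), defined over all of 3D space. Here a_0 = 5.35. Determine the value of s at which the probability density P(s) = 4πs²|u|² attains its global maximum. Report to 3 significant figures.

s ≈ 28.0

The maximum of P(s) = 4πs²|u|² occurs where its derivative vanishes.
Solving yields s = a_0·(√(5) + 3).
With a_0 = 5.35, the most probable radial distance is 28.01.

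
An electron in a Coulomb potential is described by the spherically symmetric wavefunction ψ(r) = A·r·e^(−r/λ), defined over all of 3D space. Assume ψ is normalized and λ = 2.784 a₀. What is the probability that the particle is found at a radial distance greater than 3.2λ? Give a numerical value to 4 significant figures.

P ≈ 0.2351

With dV = 4πr²dr, the probability is ∫|ψ|² dV over r > 3.2λ.
Normalization gives A² = 1/(3·π·λ^5).
Substituting u = r/λ, A², 4π and the length scale all cancel in the ratio: P = ∫_{3.2}^{∞} u^4·e^(-2·u) du / ∫_{0}^{∞} u^4·e^(-2·u) du.
An antiderivative of u^4·e^(-2·u) is -(u^4/2 + u^3 + 3·u^2/2 + 3·u/2 + 3/4)·e^(-2·u); evaluating from 3.2 to ∞ gives ≈ 0.176303, while the full integral is 3/4.
The region integral divided by the full integral gives P = 0.23507.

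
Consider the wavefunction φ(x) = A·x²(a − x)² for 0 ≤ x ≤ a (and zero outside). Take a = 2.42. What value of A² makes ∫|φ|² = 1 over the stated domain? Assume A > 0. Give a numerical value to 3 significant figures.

Require ∫ |φ|² dx = 1 over the whole domain.
Expanding the polynomial and integrating term by term, ∫|φ|² dx = A²·(a^9/630).
So A² = (a^9/630)^(−1).
Plugging in a = 2.42 yields A = 0.4704.

A^2 ≈ 0.221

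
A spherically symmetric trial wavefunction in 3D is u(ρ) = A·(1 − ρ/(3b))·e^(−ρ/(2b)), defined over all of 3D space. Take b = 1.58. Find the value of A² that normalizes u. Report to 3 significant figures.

The normalization condition is ∫|u|² 4πρ² dρ = 1 from 0 to ∞.
With u = A·(1 − ρ/(3b))·e^(−ρ/(2b)), the integral evaluates to A²·[8·π·b^3/3].
Hence A² = 1/[8·π·b^3/3].
Substituting b = 1.58 gives A² = 0.03026, so A = 0.1740.

A^2 ≈ 0.0303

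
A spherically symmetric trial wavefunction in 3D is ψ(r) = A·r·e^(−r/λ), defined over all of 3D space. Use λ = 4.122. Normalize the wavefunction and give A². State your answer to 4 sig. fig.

A^2 ≈ 0.00008916

Require ∫ |ψ|² 4πr² dr = 1 over the whole domain.
With ψ = A·r·e^(−r/λ), the integral evaluates to A²·[3·π·λ^5].
Setting this equal to 1 gives A² = 1/(3·π·λ^5).
Substituting λ = 4.122 gives A² = 0.000089164, so A = 0.0094427.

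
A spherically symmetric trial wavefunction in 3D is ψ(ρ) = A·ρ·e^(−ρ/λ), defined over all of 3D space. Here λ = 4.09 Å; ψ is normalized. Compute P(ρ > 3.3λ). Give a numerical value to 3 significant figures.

P ≈ 0.213

With dV = 4πρ²dρ, the probability is ∫|ψ|² dV over ρ > 3.3λ.
Normalization gives A² = 1/(3·π·λ^5).
Let u = ρ/λ; then A², 4π and the length scale all cancel, so P = ∫_{3.3}^{∞} u^4·e^(-2·u) du ÷ ∫_{0}^{∞} u^4·e^(-2·u) du.
With ∫ u^4·e^(-2·u) du = -(u^4/2 + u^3 + 3·u^2/2 + 3·u/2 + 3/4)·e^(-2·u) + C, the region integral is ≈ 0.15953 and the full one is 3/4.
The region integral divided by the full integral gives P = 0.2127.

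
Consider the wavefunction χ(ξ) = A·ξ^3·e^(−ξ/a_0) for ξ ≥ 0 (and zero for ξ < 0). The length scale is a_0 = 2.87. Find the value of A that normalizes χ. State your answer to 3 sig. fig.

A ≈ 0.0105

Normalization requires ∫|χ|² dξ = 1, integrated from 0 to ∞.
∫|χ|² dξ = A²·(45·a_0^7/8).
So A² = (45·a_0^7/8)^(−1).
Plugging in a_0 = 2.87 yields A = 0.01053.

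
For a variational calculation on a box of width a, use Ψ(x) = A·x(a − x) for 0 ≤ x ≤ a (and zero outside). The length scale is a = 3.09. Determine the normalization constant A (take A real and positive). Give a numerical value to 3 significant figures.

A ≈ 0.326

We need A² ∫|f|² dx = 1, taking the integral from 0 to a.
∫|Ψ|² dx = A²·(a^5/30).
Setting this equal to 1 gives A² = 1/(a^5/30).
Substituting a = 3.09 gives A² = 0.1065, so A = 0.3263.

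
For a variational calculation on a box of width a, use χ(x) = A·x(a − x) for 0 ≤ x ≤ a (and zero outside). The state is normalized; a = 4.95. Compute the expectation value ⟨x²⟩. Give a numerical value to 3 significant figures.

By definition ⟨x²⟩ = ∫ x^2 |χ(x)|² dx.
Expanding the polynomial and integrating term by term, evaluating both integrals, ⟨x²⟩ = 2·a^2/7.
With a = 4.95, ⟨x^2⟩ = 7.001.

⟨x^2⟩ ≈ 7.00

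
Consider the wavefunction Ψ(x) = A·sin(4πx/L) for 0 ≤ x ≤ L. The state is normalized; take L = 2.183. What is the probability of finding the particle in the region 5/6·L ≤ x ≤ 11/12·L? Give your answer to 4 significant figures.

The probability is P = ∫ |Ψ|² dx over [5/6·L, 11/12·L].
With A² fixed by ∫|Ψ|² = 1, i.e. A² = (L/2)^(−1), substitute and integrate.
In terms of u = x/L (A² and the length scale cancel between numerator and denominator), P = [∫_{5/6}^{11/12} sin(4·π·u)^2 du] / [∫_{0}^{1} sin(4·π·u)^2 du].
Using ∫ sin(4·π·u)^2 du = u/2 - sin(4·π·u)·cos(4·π·u)/(8·π), the numerator is √(3)/(16·π) + 1/24 and the denominator is 1/2.
Evaluating gives P = (√(3)/8 + π/12)/π.

P ≈ 0.1522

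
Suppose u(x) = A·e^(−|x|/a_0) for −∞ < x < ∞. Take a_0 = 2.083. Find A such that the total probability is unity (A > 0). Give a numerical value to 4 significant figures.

A ≈ 0.6929

We need A² ∫|f|² dx = 1, taking the integral from −∞ to ∞.
The integral (without the A² prefactor) comes out to a_0.
Hence A² = 1/[a_0].
With a_0 = 2.083: A² = 0.48008 and A = 0.69288.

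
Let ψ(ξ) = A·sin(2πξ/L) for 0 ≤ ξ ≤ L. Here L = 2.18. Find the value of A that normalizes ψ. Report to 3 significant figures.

A ≈ 0.958

Require ∫ |ψ|² dξ = 1 over the whole domain.
Using sin²θ = (1 − cos 2θ)/2, the integral (without the A² prefactor) comes out to L/2.
So A² = (L/2)^(−1).
Substituting L = 2.18 gives A² = 0.9174, so A = 0.9578.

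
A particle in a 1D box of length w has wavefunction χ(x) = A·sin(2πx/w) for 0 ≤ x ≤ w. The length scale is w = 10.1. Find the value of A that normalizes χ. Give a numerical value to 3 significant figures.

A ≈ 0.445

The normalization condition is ∫|χ|² dx = 1 from 0 to w.
Using sin²θ = (1 − cos 2θ)/2, ∫|χ|² dx = A²·(w/2).
Hence A² = 1/[w/2].
With w = 10.1: A² = 0.1980 and A = 0.4450.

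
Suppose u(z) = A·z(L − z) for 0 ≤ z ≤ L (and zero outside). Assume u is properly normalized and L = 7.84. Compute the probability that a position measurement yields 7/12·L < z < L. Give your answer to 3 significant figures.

|u|² is the probability density, so P = ∫_{7/12·L}^{L} |u|² dz.
With A² fixed by ∫|u|² = 1, i.e. A² = (L^5/30)^(−1), substitute and integrate.
Let t = z/L; then A² and the length scale cancel, so P = ∫_{7/12}^{1} t^2·(1 - t)^2 dt ÷ ∫_{0}^{1} t^2·(1 - t)^2 dt.
Using ∫ t^2·(1 - t)^2 dt = t^3·(6·t^2 - 15·t + 10)/30, the numerator is ≈ 0.011554 and the denominator is 1/30.
Taking the ratio, P = 0.3466.

P ≈ 0.347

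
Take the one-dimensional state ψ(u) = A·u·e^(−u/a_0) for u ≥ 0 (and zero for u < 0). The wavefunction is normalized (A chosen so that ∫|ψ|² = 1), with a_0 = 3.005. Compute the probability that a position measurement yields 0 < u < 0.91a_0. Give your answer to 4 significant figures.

The probability is P = ∫ |ψ|² du over [0, 0.91a_0].
With A² fixed by ∫|ψ|² = 1, i.e. A² = (a_0^3/4)^(−1), substitute and integrate.
Let t = u/a_0; then A² and the length scale cancel, so P = ∫_{0}^{0.91} t^2·e^(-2·t) dt ÷ ∫_{0}^{∞} t^2·e^(-2·t) dt.
Using ∫ t^2·e^(-2·t) dt = -(2·t^2 + 2·t + 1)·e^(-2·t)/4, the numerator is ≈ 0.0686851 and the denominator is 1/4.
Taking the ratio, P = 0.27474.

P ≈ 0.2747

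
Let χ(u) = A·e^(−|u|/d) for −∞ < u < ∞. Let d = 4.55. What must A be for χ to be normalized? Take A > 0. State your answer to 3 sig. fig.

A ≈ 0.469

We need A² ∫|f|² du = 1, taking the integral from −∞ to ∞.
Using ∫₀^∞ uⁿ e^(−αu) du = n!/αⁿ⁺¹, ∫|χ|² du = A²·(d).
Setting this equal to 1 gives A² = 1/(d).
Plugging in d = 4.55 yields A = 0.4688.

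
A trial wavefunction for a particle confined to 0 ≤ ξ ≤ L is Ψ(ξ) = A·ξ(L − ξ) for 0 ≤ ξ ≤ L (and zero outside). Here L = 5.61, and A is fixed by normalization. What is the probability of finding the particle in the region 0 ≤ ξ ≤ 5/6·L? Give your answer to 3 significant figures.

|Ψ|² is the probability density, so P = ∫_{0}^{5/6·L} |Ψ|² dξ.
With A² fixed by ∫|Ψ|² = 1, i.e. A² = (L^5/30)^(−1), substitute and integrate.
Let u = ξ/L; then A² and the length scale cancel, so P = ∫_{0}^{5/6} u^2·(1 - u)^2 du ÷ ∫_{0}^{1} u^2·(1 - u)^2 du.
Using ∫ u^2·(1 - u)^2 du = u^3·(6·u^2 - 15·u + 10)/30, the numerator is 125/3888 and the denominator is 1/30.
Evaluating gives P = 625/648.

P ≈ 0.965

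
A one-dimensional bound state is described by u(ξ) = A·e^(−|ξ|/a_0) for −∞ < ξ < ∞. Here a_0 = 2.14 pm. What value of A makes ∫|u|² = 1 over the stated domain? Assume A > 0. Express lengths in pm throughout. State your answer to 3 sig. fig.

A ≈ 0.684 pm^(-1/2)

Require ∫ |u|² dξ = 1 over the whole domain.
Using ∫₀^∞ ξⁿ e^(−αξ) dξ = n!/αⁿ⁺¹, carrying out the integral gives A² · a_0.
Substituting a_0 = 2.14 gives A² = 0.4673, so A = 0.6836.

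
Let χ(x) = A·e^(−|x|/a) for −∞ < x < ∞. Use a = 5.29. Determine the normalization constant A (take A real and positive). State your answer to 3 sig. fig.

A ≈ 0.435

Require ∫ |χ|² dx = 1 over the whole domain.
With ∫₀^∞ x^0 e^(−αx) dx = 0!/α^1, carrying out the integral gives A² · a.
Hence A² = 1/[a].
Plugging in a = 5.29 yields A = 0.4348.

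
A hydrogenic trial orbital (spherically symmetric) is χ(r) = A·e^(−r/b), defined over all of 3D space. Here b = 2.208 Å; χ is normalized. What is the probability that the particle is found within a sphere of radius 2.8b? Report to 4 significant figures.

P ≈ 0.9176

P = ∫ |χ|² 4πr² dr over r ≤ 2.8b.
A² is fixed by ∫₀^∞ 4πr²|χ|² dr = 1, i.e. A² = (π·b^3)^(−1).
In terms of u = r/b (A², 4π and the length scale all cancel between numerator and denominator), P = [∫_{0}^{2.8} u^2·e^(-2·u) du] / [∫_{0}^{∞} u^2·e^(-2·u) du].
Using ∫ u^2·e^(-2·u) du = -(2·u^2 + 2·u + 1)·e^(-2·u)/4, the numerator is 1/4 - 557·e^(-28/5)/100 and the denominator is 1/4.
Taking the ratio yields P = 0.91761.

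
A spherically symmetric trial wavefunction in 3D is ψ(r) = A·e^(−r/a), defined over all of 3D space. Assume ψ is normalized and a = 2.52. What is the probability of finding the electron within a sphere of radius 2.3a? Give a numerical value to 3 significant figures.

P ≈ 0.837

P = ∫ |ψ|² 4πr² dr over r ≤ 2.3a.
A² is fixed by ∫₀^∞ 4πr²|ψ|² dr = 1, i.e. A² = (π·a^3)^(−1).
Let u = r/a; then A², 4π and the length scale all cancel, so P = ∫_{0}^{2.3} u^2·e^(-2·u) du ÷ ∫_{0}^{∞} u^2·e^(-2·u) du.
Using ∫ u^2·e^(-2·u) du = -(2·u^2 + 2·u + 1)·e^(-2·u)/4, the numerator is 1/4 - 809·e^(-23/5)/200 and the denominator is 1/4.
Taking the ratio yields P = 0.8374.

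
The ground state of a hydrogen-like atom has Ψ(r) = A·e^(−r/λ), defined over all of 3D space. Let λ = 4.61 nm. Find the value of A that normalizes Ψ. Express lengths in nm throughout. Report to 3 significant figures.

Require ∫ |Ψ|² 4πr² dr = 1 over the whole domain.
Using ∫₀^∞ rⁿ e^(−αr) dr = n!/αⁿ⁺¹, ∫|Ψ|² 4πr² dr = A²·(π·λ^3).
Setting this equal to 1 gives A² = 1/(π·λ^3).
Plugging in λ = 4.61 yields A = 0.05700.

A ≈ 0.0570 nm^(-3/2)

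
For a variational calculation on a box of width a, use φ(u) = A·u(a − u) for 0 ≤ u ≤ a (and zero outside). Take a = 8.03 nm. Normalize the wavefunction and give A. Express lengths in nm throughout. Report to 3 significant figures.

A ≈ 0.0300 nm^(-5/2)

Require ∫ |φ|² du = 1 over the whole domain.
Expanding the polynomial and integrating term by term, the integral (without the A² prefactor) comes out to a^5/30.
So A² = (a^5/30)^(−1).
Substituting a = 8.03 gives A² = 0.0008986, so A = 0.02998.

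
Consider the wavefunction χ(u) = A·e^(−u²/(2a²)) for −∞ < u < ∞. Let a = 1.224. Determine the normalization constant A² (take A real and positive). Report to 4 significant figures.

A^2 ≈ 0.4609

Normalization requires ∫|χ|² du = 1, integrated from −∞ to ∞.
Using the Gaussian integral ∫_{−∞}^{∞} e^(−αu²) du = √(π/α), ∫|χ|² du = A²·(√(π)·a).
With a = 1.224: A² = 0.46094 and A = 0.67893.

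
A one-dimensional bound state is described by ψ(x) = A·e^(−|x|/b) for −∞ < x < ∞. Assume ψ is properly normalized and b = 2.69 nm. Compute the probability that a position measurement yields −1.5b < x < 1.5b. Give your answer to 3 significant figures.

P ≈ 0.950

The probability is P = ∫ |ψ|² dx over [−1.5b, 1.5b].
With A² fixed by ∫|ψ|² = 1, i.e. A² = (b)^(−1), substitute and integrate.
Both integrals are even about x = 0, so only the x ≥ 0 halves are needed (the factors of 2 cancel). Let u = x/b; then A² and the length scale cancel, so P = ∫_{0}^{1.5} e^(-2·u) du ÷ ∫_{0}^{∞} e^(-2·u) du.
An antiderivative of e^(-2·u) is -e^(-2·u)/2; evaluating from 0 to 1.5 gives 1/2 - e^(-3)/2, while the full integral is 1/2.
Evaluating gives P = 0.9502.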